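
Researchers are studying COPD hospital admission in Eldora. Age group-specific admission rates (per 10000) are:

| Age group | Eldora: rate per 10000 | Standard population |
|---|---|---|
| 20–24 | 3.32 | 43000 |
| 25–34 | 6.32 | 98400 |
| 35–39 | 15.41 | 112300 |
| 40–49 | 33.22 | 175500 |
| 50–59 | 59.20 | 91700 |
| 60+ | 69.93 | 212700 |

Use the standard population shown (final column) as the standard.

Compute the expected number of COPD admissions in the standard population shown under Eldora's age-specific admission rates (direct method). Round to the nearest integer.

2863

Expected COPD admissions = Σ (standard pop × age-specific rate ÷ 10000)
= 43000×3.32/10000 + 98400×6.32/10000 + 112300×15.41/10000 + 175500×33.22/10000 + 91700×59.20/10000 + 212700×69.93/10000
= 14.28 + 62.19 + 173.05 + 583.01 + 542.86 + 1487.41 = 2862.81.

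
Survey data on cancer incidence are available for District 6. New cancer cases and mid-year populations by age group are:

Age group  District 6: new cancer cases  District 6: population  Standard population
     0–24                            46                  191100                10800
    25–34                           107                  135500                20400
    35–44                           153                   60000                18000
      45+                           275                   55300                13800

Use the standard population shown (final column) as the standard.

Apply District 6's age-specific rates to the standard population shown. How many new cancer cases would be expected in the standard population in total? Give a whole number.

Age-specific rates per 100000 for District 6: 24.07, 78.97, 255.00, 497.29.
Expected new cancer cases = Σ (standard pop × age-specific rate ÷ 100000)
= 10800×24.07/100000 + 20400×78.97/100000 + 18000×255.00/100000 + 13800×497.29/100000
= 2.60 + 16.11 + 45.90 + 68.63 = 133.23.

133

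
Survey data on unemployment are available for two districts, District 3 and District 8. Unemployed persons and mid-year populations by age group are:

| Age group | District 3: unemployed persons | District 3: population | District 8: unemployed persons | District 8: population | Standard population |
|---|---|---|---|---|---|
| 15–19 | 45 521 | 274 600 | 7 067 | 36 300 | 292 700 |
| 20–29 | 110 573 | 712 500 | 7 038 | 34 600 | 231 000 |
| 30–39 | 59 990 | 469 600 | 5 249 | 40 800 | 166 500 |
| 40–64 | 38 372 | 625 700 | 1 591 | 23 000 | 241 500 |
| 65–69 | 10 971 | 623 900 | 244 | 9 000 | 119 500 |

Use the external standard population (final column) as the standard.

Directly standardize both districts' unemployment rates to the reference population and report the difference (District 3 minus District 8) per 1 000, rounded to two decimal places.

Age-specific rates per 1 000 for District 3: 165.772, 155.190, 127.747, 61.327, 17.585.
For District 8: 194.683, 203.410, 128.652, 69.174, 27.111.
Standard total = 1 051 200; weights = 0.2784, 0.2197, 0.1584, 0.2297, 0.1137.
District 3: 0.2784×165.772 + 0.2197×155.190 + 0.1584×127.747 + 0.2297×61.327 + 0.1137×17.585 = 116.5829 per 1 000.
District 8: 0.2784×194.683 + 0.2197×203.410 + 0.1584×128.652 + 0.2297×69.174 + 0.1137×27.111 = 138.2586 per 1 000.
Difference = 116.5829 − 138.2586 = -21.6756.

-21.68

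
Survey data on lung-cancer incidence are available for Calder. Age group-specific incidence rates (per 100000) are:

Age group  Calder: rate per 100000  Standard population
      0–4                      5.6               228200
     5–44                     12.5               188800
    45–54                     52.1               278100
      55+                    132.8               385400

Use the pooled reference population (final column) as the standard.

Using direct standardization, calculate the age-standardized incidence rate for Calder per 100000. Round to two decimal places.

Standard total = 1080500; weights = 0.2112, 0.1747, 0.2574, 0.3567.
Standardized rate: 0.2112×5.6 + 0.1747×12.5 + 0.2574×52.1 + 0.3567×132.8 = 64.1444 per 100000.

64.14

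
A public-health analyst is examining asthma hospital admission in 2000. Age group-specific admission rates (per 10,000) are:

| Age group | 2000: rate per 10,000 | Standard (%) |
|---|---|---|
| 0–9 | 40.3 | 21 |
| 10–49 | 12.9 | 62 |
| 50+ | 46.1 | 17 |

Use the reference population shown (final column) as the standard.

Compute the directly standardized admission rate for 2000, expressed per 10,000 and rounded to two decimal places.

24.30

Standard weights: 0.21, 0.62, 0.17.
Standardized rate: 0.2100×40.3 + 0.6200×12.9 + 0.1700×46.1 = 24.2980 per 10,000.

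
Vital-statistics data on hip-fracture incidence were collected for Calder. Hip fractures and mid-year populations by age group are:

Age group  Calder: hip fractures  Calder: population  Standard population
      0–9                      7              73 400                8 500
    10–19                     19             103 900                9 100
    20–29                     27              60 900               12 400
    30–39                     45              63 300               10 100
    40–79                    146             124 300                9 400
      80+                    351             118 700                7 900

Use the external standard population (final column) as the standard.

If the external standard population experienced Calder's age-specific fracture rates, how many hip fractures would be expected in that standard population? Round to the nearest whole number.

Age-specific rates per 100 000 for Calder: 9.54, 18.29, 44.33, 71.09, 117.46, 295.70.
Expected hip fractures = Σ (standard pop × age-specific rate ÷ 100 000)
= 8 500×9.54/100 000 + 9 100×18.29/100 000 + 12 400×44.33/100 000 + 10 100×71.09/100 000 + 9 400×117.46/100 000 + 7 900×295.70/100 000
= 0.81 + 1.66 + 5.50 + 7.18 + 11.04 + 23.36 = 49.55.

50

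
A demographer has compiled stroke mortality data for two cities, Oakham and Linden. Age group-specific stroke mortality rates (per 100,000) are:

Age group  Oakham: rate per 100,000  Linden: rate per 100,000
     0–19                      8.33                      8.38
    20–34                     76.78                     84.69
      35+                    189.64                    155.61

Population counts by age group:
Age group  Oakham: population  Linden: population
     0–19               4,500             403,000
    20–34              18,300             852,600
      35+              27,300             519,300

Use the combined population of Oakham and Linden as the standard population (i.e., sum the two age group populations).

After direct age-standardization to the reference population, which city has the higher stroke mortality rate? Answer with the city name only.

Combined standard total = 1,825,000; weights = 0.2233, 0.4772, 0.2995.
Oakham: 0.2233×8.33 + 0.4772×76.78 + 0.2995×189.64 = 95.2983 per 100,000.
Linden: 0.2233×8.38 + 0.4772×84.69 + 0.2995×155.61 = 88.8919 per 100,000.

Oakham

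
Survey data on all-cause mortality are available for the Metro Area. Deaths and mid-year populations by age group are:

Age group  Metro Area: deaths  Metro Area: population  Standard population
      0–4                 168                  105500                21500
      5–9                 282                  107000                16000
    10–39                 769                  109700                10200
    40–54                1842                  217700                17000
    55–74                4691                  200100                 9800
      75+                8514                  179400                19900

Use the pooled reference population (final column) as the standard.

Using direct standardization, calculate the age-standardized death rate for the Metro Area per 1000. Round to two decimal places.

15.53

Age-specific rates per 1000 for the Metro Area: 1.592, 2.636, 7.010, 8.461, 23.443, 47.458.
Standard total = 94400; weights = 0.2278, 0.1695, 0.1081, 0.1801, 0.1038, 0.2108.
Standardized rate: 0.2278×1.592 + 0.1695×2.636 + 0.1081×7.010 + 0.1801×8.461 + 0.1038×23.443 + 0.2108×47.458 = 15.5287 per 1000.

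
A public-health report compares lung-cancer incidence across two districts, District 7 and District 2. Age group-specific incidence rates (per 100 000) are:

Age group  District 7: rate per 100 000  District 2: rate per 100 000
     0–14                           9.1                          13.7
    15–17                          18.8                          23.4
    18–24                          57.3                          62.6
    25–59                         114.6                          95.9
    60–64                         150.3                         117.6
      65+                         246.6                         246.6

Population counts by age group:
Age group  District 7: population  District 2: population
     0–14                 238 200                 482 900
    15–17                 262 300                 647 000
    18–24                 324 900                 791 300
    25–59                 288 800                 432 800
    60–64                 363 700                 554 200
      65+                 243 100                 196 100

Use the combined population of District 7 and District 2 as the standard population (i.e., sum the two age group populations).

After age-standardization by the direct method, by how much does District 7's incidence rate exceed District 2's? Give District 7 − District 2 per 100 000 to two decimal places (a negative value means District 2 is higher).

6.24

Combined standard total = 4 825 300; weights = 0.1494, 0.1884, 0.2313, 0.1495, 0.1902, 0.0910.
District 7: 0.1494×9.1 + 0.1884×18.8 + 0.2313×57.3 + 0.1495×114.6 + 0.1902×150.3 + 0.0910×246.6 = 86.3320 per 100 000.
District 2: 0.1494×13.7 + 0.1884×23.4 + 0.2313×62.6 + 0.1495×95.9 + 0.1902×117.6 + 0.0910×246.6 = 80.0953 per 100 000.
Difference = 86.3320 − 80.0953 = 6.2366.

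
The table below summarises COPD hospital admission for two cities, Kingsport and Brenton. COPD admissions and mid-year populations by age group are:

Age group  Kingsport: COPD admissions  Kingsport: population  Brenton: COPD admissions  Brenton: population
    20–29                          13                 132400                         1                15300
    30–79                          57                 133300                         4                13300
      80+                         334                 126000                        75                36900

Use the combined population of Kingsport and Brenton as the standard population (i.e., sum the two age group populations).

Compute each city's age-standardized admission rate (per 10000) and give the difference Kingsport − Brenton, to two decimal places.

2.72

Age-specific rates per 10000 for Kingsport: 0.98, 4.28, 26.51.
For Brenton: 0.65, 3.01, 20.33.
Combined standard total = 457200; weights = 0.3231, 0.3206, 0.3563.
Kingsport: 0.3231×0.98 + 0.3206×4.28 + 0.3563×26.51 = 11.1331 per 10000.
Brenton: 0.3231×0.65 + 0.3206×3.01 + 0.3563×20.33 = 8.4174 per 10000.
Difference = 11.1331 − 8.4174 = 2.7157.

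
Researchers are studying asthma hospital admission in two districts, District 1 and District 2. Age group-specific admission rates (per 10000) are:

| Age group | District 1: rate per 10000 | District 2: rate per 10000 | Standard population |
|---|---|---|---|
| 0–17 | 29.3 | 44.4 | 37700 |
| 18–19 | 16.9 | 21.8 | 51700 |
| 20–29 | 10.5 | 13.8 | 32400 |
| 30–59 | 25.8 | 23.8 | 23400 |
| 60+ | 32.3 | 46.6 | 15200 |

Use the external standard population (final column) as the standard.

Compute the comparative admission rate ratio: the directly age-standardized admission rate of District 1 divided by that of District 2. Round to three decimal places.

Standard total = 160400; weights = 0.2350, 0.3223, 0.2020, 0.1459, 0.0948.
District 1: 0.2350×29.3 + 0.3223×16.9 + 0.2020×10.5 + 0.1459×25.8 + 0.0948×32.3 = 21.2794 per 10000.
District 2: 0.2350×44.4 + 0.3223×21.8 + 0.2020×13.8 + 0.1459×23.8 + 0.0948×46.6 = 28.1378 per 10000.
Ratio = 21.2794 ÷ 28.1378 = 0.75626.

0.756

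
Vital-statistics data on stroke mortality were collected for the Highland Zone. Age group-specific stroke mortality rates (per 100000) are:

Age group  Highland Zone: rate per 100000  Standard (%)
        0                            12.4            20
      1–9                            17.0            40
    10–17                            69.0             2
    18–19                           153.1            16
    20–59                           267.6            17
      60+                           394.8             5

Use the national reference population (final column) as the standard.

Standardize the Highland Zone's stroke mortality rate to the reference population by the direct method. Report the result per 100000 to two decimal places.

Standard weights: 0.20, 0.40, 0.02, 0.16, 0.17, 0.05.
Standardized rate: 0.2000×12.4 + 0.4000×17.0 + 0.0200×69.0 + 0.1600×153.1 + 0.1700×267.6 + 0.0500×394.8 = 100.3880 per 100000.

100.39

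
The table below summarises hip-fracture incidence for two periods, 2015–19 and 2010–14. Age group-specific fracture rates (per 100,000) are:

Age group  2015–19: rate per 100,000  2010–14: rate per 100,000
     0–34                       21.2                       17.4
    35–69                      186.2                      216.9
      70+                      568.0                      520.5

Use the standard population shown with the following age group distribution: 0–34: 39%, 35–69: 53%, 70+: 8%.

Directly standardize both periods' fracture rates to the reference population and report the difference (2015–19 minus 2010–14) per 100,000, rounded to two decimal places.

Standard weights: 0.39, 0.53, 0.08.
2015–19: 0.3900×21.2 + 0.5300×186.2 + 0.0800×568.0 = 152.3940 per 100,000.
2010–14: 0.3900×17.4 + 0.5300×216.9 + 0.0800×520.5 = 163.3830 per 100,000.
Difference = 152.3940 − 163.3830 = -10.9890.

-10.99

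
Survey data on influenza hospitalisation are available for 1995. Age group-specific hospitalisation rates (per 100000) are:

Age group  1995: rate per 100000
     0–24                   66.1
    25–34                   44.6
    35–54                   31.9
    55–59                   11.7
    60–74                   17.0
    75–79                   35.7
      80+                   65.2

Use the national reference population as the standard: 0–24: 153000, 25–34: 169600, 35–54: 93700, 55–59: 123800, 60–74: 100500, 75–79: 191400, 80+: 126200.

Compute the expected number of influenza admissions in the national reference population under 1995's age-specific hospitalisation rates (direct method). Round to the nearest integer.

Expected influenza admissions = Σ (standard pop × age-specific rate ÷ 100000)
= 153000×66.1/100000 + 169600×44.6/100000 + 93700×31.9/100000 + 123800×11.7/100000 + 100500×17.0/100000 + 191400×35.7/100000 + 126200×65.2/100000
= 101.13 + 75.64 + 29.89 + 14.48 + 17.09 + 68.33 + 82.28 = 388.85.

389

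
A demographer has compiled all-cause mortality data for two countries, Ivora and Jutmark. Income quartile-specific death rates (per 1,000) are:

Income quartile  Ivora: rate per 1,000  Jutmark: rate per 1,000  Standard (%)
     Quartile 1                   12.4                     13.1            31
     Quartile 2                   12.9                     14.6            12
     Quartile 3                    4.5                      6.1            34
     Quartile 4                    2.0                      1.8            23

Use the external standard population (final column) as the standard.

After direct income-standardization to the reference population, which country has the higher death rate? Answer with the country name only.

Jutmark

Standard weights: 0.31, 0.12, 0.34, 0.23.
Ivora: 0.3100×12.4 + 0.1200×12.9 + 0.3400×4.5 + 0.2300×2.0 = 7.3820 per 1,000.
Jutmark: 0.3100×13.1 + 0.1200×14.6 + 0.3400×6.1 + 0.2300×1.8 = 8.3010 per 1,000.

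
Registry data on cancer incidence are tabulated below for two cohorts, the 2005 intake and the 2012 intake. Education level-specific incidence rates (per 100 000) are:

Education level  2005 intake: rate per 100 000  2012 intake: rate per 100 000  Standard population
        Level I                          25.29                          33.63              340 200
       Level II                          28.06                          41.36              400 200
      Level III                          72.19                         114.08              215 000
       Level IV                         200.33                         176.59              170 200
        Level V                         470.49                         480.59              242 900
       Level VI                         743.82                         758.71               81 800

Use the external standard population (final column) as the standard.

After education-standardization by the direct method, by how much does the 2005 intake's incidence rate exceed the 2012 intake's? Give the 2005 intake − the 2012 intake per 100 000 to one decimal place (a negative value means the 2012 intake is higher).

-11.6

Standard total = 1 450 300; weights = 0.2346, 0.2759, 0.1482, 0.1174, 0.1675, 0.0564.
The 2005 intake: 0.2346×25.29 + 0.2759×28.06 + 0.1482×72.19 + 0.1174×200.33 + 0.1675×470.49 + 0.0564×743.82 = 168.6388 per 100 000.
The 2012 intake: 0.2346×33.63 + 0.2759×41.36 + 0.1482×114.08 + 0.1174×176.59 + 0.1675×480.59 + 0.0564×758.71 = 180.2205 per 100 000.
Difference = 168.6388 − 180.2205 = -11.5818.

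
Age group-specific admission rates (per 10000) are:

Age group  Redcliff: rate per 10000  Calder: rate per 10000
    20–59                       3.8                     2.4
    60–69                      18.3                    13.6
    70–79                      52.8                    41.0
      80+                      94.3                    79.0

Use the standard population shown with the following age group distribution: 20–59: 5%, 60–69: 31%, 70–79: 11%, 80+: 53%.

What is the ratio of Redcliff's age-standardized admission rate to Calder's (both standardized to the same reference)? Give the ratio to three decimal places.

Standard weights: 0.05, 0.31, 0.11, 0.53.
Redcliff: 0.0500×3.8 + 0.3100×18.3 + 0.1100×52.8 + 0.5300×94.3 = 61.6500 per 10000.
Calder: 0.0500×2.4 + 0.3100×13.6 + 0.1100×41.0 + 0.5300×79.0 = 50.7160 per 10000.
Ratio = 61.6500 ÷ 50.7160 = 1.21559.

1.216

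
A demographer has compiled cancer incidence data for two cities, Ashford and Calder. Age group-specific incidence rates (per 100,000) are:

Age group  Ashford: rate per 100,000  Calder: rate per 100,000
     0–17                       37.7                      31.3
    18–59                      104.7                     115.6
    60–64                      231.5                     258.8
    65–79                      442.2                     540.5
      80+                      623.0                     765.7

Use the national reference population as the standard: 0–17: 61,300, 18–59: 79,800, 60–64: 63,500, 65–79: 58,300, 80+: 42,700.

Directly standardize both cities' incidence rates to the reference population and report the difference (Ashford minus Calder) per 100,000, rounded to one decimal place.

-45.9

Standard total = 305,600; weights = 0.2006, 0.2611, 0.2078, 0.1908, 0.1397.
Ashford: 0.2006×37.7 + 0.2611×104.7 + 0.2078×231.5 + 0.1908×442.2 + 0.1397×623.0 = 254.4132 per 100,000.
Calder: 0.2006×31.3 + 0.2611×115.6 + 0.2078×258.8 + 0.1908×540.5 + 0.1397×765.7 = 300.3400 per 100,000.
Difference = 254.4132 − 300.3400 = -45.9268.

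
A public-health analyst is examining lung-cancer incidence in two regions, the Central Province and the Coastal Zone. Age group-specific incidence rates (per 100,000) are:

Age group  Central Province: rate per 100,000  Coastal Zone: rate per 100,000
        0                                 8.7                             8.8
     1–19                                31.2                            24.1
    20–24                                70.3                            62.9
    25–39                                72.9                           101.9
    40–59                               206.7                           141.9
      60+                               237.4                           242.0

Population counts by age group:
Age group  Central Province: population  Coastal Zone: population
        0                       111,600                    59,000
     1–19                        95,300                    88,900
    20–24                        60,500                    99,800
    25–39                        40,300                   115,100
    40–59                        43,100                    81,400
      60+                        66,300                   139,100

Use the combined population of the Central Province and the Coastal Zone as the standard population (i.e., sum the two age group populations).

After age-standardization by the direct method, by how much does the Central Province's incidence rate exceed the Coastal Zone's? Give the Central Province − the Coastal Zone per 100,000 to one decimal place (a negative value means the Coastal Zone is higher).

5.1

Combined standard total = 1,000,400; weights = 0.1705, 0.1841, 0.1602, 0.1553, 0.1245, 0.2053.
The Central Province: 0.1705×8.7 + 0.1841×31.2 + 0.1602×70.3 + 0.1553×72.9 + 0.1245×206.7 + 0.2053×237.4 = 104.2834 per 100,000.
The Coastal Zone: 0.1705×8.8 + 0.1841×24.1 + 0.1602×62.9 + 0.1553×101.9 + 0.1245×141.9 + 0.2053×242.0 = 99.1923 per 100,000.
Difference = 104.2834 − 99.1923 = 5.0911.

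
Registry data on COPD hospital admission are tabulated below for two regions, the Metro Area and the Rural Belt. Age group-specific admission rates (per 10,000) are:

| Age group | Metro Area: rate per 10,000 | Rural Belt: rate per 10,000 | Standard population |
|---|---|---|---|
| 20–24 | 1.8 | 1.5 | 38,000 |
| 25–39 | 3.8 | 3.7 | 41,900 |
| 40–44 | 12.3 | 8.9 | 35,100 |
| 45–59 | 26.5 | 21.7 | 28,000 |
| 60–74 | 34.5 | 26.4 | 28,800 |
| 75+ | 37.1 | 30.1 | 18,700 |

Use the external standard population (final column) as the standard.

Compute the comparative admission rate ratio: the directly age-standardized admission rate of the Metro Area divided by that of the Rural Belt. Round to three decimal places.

1.258

Standard total = 190,500; weights = 0.1995, 0.2199, 0.1843, 0.1470, 0.1512, 0.0982.
The Metro Area: 0.1995×1.8 + 0.2199×3.8 + 0.1843×12.3 + 0.1470×26.5 + 0.1512×34.5 + 0.0982×37.1 = 16.2138 per 10,000.
The Rural Belt: 0.1995×1.5 + 0.2199×3.7 + 0.1843×8.9 + 0.1470×21.7 + 0.1512×26.4 + 0.0982×30.1 = 12.8882 per 10,000.
Ratio = 16.2138 ÷ 12.8882 = 1.25803.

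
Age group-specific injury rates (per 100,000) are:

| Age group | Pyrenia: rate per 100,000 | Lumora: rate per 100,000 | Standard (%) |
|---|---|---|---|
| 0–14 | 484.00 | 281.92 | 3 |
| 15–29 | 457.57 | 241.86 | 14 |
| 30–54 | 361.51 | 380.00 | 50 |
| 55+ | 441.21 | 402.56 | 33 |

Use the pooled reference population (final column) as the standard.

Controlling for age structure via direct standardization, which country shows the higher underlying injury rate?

Standard weights: 0.03, 0.14, 0.50, 0.33.
Pyrenia: 0.0300×484.00 + 0.1400×457.57 + 0.5000×361.51 + 0.3300×441.21 = 404.9341 per 100,000.
Lumora: 0.0300×281.92 + 0.1400×241.86 + 0.5000×380.00 + 0.3300×402.56 = 365.1628 per 100,000.

Pyrenia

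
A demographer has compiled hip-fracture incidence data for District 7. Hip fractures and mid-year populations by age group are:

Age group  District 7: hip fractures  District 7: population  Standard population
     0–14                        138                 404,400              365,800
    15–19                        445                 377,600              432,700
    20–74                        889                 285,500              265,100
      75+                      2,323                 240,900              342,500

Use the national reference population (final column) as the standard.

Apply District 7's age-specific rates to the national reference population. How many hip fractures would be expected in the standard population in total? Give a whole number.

Age-specific rates per 100,000 for District 7: 34.12, 117.85, 311.38, 964.30.
Expected hip fractures = Σ (standard pop × age-specific rate ÷ 100,000)
= 365,800×34.12/100,000 + 432,700×117.85/100,000 + 265,100×311.38/100,000 + 342,500×964.30/100,000
= 124.83 + 509.94 + 825.48 + 3302.73 = 4762.97.

4763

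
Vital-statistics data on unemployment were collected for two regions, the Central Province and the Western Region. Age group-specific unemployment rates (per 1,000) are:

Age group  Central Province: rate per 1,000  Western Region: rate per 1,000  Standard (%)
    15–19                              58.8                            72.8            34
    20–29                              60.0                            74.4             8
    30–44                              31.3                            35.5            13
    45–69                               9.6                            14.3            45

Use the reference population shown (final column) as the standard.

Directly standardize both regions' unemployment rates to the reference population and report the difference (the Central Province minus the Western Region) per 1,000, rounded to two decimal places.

-8.57

Standard weights: 0.34, 0.08, 0.13, 0.45.
The Central Province: 0.3400×58.8 + 0.0800×60.0 + 0.1300×31.3 + 0.4500×9.6 = 33.1810 per 1,000.
The Western Region: 0.3400×72.8 + 0.0800×74.4 + 0.1300×35.5 + 0.4500×14.3 = 41.7540 per 1,000.
Difference = 33.1810 − 41.7540 = -8.5730.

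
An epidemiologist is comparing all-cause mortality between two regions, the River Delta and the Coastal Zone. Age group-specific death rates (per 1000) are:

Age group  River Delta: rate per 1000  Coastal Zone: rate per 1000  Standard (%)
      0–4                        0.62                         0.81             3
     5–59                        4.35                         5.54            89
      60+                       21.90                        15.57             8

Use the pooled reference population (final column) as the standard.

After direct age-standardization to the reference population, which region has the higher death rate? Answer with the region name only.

Coastal Zone

Standard weights: 0.03, 0.89, 0.08.
The River Delta: 0.0300×0.62 + 0.8900×4.35 + 0.0800×21.90 = 5.6421 per 1000.
The Coastal Zone: 0.0300×0.81 + 0.8900×5.54 + 0.0800×15.57 = 6.2005 per 1000.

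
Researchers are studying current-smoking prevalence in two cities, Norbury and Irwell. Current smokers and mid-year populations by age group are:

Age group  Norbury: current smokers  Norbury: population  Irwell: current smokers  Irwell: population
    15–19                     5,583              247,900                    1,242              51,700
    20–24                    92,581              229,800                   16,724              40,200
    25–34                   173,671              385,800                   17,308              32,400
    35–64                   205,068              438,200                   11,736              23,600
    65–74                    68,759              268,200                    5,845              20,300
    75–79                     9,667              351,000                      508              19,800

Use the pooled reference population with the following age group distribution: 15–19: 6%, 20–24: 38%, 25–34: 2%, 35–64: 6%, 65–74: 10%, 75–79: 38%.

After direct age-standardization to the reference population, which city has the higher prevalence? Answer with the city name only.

Irwell

Age-specific rates per 1,000 for Norbury: 22.521, 402.876, 450.158, 467.978, 256.372, 27.541.
For Irwell: 24.023, 416.020, 534.198, 497.288, 287.931, 25.657.
Standard weights: 0.06, 0.38, 0.02, 0.06, 0.10, 0.38.
Norbury: 0.0600×22.521 + 0.3800×402.876 + 0.0200×450.158 + 0.0600×467.978 + 0.1000×256.372 + 0.3800×27.541 = 227.6291 per 1,000.
Irwell: 0.0600×24.023 + 0.3800×416.020 + 0.0200×534.198 + 0.0600×497.288 + 0.1000×287.931 + 0.3800×25.657 = 238.5928 per 1,000.
The crude rates (289.10 vs 283.85) would put Norbury higher, but that reflects its age composition; once standardized to a common age structure, Irwell has the higher underlying rate.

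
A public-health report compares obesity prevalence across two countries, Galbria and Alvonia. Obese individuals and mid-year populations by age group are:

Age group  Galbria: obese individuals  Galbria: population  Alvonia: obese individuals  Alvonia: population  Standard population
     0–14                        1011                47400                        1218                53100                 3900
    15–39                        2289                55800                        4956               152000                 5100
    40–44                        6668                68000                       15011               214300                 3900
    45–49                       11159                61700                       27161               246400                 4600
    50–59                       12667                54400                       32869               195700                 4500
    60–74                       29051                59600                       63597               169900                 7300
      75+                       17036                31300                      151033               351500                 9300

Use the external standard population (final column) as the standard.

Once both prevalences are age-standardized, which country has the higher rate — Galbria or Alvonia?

Age-specific rates per 1000 for Galbria: 21.329, 41.022, 98.059, 180.859, 232.849, 487.433, 544.281.
For Alvonia: 22.938, 32.605, 70.047, 110.231, 167.956, 374.320, 429.681.
Standard total = 38600; weights = 0.1010, 0.1321, 0.1010, 0.1192, 0.1166, 0.1891, 0.2409.
Galbria: 0.1010×21.329 + 0.1321×41.022 + 0.1010×98.059 + 0.1192×180.859 + 0.1166×232.849 + 0.1891×487.433 + 0.2409×544.281 = 289.4992 per 1000.
Alvonia: 0.1010×22.938 + 0.1321×32.605 + 0.1010×70.047 + 0.1192×110.231 + 0.1166×167.956 + 0.1891×374.320 + 0.2409×429.681 = 220.7349 per 1000.
The crude rates (211.21 vs 213.93) would put Alvonia higher, but that reflects its age composition; once standardized to a common age structure, Galbria has the higher underlying rate.

Galbria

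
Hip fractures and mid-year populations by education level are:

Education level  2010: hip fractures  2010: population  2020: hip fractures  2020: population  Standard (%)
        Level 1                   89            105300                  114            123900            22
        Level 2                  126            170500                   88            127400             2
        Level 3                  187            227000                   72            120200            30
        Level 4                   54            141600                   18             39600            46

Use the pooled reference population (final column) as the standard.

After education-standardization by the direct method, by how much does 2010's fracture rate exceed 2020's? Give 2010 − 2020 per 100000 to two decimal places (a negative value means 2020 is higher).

1.83

Education-specific rates per 100000 for 2010: 84.52, 73.90, 82.38, 38.14.
For 2020: 92.01, 69.07, 59.90, 45.45.
Standard weights: 0.22, 0.02, 0.30, 0.46.
2010: 0.2200×84.52 + 0.0200×73.90 + 0.3000×82.38 + 0.4600×38.14 = 62.3285 per 100000.
2020: 0.2200×92.01 + 0.0200×69.07 + 0.3000×59.90 + 0.4600×45.45 = 60.5027 per 100000.
Difference = 62.3285 − 60.5027 = 1.8258.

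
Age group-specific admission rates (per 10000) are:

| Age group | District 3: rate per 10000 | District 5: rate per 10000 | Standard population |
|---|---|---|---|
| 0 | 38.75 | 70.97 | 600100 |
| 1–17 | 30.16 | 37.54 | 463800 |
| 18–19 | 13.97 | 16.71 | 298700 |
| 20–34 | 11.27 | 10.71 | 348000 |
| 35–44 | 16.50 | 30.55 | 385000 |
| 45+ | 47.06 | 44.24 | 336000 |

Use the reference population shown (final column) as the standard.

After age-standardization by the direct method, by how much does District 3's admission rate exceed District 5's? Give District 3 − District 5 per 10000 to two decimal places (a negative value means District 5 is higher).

-11.45

Standard total = 2431600; weights = 0.2468, 0.1907, 0.1228, 0.1431, 0.1583, 0.1382.
District 3: 0.2468×38.75 + 0.1907×30.16 + 0.1228×13.97 + 0.1431×11.27 + 0.1583×16.50 + 0.1382×47.06 = 27.7601 per 10000.
District 5: 0.2468×70.97 + 0.1907×37.54 + 0.1228×16.71 + 0.1431×10.71 + 0.1583×30.55 + 0.1382×44.24 = 39.2108 per 10000.
Difference = 27.7601 − 39.2108 = -11.4506.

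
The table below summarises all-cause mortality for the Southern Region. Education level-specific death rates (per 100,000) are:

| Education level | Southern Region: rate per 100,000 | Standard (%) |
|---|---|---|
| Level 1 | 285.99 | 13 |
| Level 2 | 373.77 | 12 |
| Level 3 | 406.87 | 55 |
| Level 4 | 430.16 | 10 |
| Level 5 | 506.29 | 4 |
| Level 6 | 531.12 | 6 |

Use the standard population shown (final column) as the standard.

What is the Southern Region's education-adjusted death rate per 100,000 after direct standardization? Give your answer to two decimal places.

400.94

Standard weights: 0.13, 0.12, 0.55, 0.10, 0.04, 0.06.
Standardized rate: 0.1300×285.99 + 0.1200×373.77 + 0.5500×406.87 + 0.1000×430.16 + 0.0400×506.29 + 0.0600×531.12 = 400.9444 per 100,000.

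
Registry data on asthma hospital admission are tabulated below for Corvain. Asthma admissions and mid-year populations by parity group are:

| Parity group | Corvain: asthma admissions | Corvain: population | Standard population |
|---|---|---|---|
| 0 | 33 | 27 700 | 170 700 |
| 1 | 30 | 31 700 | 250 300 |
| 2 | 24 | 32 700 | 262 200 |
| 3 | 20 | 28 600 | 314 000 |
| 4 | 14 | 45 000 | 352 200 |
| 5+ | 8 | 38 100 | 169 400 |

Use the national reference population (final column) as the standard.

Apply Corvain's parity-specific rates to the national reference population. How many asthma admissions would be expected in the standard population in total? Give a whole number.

997

Parity-specific rates per 10 000 for Corvain: 11.91, 9.46, 7.34, 6.99, 3.11, 2.10.
Expected asthma admissions = Σ (standard pop × parity-specific rate ÷ 10 000)
= 170 700×11.91/10 000 + 250 300×9.46/10 000 + 262 200×7.34/10 000 + 314 000×6.99/10 000 + 352 200×3.11/10 000 + 169 400×2.10/10 000
= 203.36 + 236.88 + 192.44 + 219.58 + 109.57 + 35.57 = 997.40.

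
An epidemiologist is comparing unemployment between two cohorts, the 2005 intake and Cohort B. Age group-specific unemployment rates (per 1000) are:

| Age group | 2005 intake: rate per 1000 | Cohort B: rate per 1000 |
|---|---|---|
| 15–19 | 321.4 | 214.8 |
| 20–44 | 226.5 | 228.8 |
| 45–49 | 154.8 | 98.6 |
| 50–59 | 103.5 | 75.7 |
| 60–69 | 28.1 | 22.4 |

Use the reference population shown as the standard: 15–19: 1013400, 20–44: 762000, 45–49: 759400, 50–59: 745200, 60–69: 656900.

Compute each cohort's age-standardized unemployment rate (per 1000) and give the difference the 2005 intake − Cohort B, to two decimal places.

44.05

Standard total = 3936900; weights = 0.2574, 0.1936, 0.1929, 0.1893, 0.1669.
The 2005 intake: 0.2574×321.4 + 0.1936×226.5 + 0.1929×154.8 + 0.1893×103.5 + 0.1669×28.1 = 180.7112 per 1000.
Cohort B: 0.2574×214.8 + 0.1936×228.8 + 0.1929×98.6 + 0.1893×75.7 + 0.1669×22.4 = 136.6626 per 1000.
Difference = 180.7112 − 136.6626 = 44.0486.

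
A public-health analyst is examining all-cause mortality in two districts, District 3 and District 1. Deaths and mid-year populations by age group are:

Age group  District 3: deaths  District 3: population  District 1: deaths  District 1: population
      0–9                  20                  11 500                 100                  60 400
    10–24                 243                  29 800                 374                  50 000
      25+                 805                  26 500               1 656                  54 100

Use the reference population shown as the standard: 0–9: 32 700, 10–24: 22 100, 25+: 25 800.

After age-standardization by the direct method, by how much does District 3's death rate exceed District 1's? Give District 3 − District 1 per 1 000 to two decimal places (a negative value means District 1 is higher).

Age-specific rates per 1 000 for District 3: 1.739, 8.154, 30.377.
For District 1: 1.656, 7.480, 30.610.
Standard total = 80 600; weights = 0.4057, 0.2742, 0.3201.
District 3: 0.4057×1.739 + 0.2742×8.154 + 0.3201×30.377 = 12.6652 per 1 000.
District 1: 0.4057×1.656 + 0.2742×7.480 + 0.3201×30.610 = 12.5209 per 1 000.
Difference = 12.6652 − 12.5209 = 0.1443.

0.14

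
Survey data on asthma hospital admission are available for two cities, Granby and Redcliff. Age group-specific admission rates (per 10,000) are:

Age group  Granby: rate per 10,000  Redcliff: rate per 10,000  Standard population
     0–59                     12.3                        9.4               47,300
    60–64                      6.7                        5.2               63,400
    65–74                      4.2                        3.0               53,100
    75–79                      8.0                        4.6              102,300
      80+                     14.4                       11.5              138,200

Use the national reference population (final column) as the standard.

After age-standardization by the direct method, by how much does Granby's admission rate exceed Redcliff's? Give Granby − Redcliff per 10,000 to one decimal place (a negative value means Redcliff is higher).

Standard total = 404,300; weights = 0.1170, 0.1568, 0.1313, 0.2530, 0.3418.
Granby: 0.1170×12.3 + 0.1568×6.7 + 0.1313×4.2 + 0.2530×8.0 + 0.3418×14.4 = 9.9878 per 10,000.
Redcliff: 0.1170×9.4 + 0.1568×5.2 + 0.1313×3.0 + 0.2530×4.6 + 0.3418×11.5 = 7.4041 per 10,000.
Difference = 9.9878 − 7.4041 = 2.5837.

2.6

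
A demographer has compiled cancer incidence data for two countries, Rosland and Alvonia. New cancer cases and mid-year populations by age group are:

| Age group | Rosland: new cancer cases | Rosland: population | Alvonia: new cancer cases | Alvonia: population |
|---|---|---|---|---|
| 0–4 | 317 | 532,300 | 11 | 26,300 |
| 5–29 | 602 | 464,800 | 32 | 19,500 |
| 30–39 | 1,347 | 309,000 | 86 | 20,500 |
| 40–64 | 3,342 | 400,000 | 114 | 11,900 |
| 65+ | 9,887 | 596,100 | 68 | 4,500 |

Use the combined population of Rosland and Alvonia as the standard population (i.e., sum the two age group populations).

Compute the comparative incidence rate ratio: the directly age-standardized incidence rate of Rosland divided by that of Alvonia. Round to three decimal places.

1.024

Age-specific rates per 100,000 for Rosland: 59.55, 129.52, 435.92, 835.50, 1658.61.
For Alvonia: 41.83, 164.10, 419.51, 957.98, 1511.11.
Combined standard total = 2,384,900; weights = 0.2342, 0.2031, 0.1382, 0.1727, 0.2518.
Rosland: 0.2342×59.55 + 0.2031×129.52 + 0.1382×435.92 + 0.1727×835.50 + 0.2518×1658.61 = 662.4741 per 100,000.
Alvonia: 0.2342×41.83 + 0.2031×164.10 + 0.1382×419.51 + 0.1727×957.98 + 0.2518×1511.11 = 647.0855 per 100,000.
Ratio = 662.4741 ÷ 647.0855 = 1.02378.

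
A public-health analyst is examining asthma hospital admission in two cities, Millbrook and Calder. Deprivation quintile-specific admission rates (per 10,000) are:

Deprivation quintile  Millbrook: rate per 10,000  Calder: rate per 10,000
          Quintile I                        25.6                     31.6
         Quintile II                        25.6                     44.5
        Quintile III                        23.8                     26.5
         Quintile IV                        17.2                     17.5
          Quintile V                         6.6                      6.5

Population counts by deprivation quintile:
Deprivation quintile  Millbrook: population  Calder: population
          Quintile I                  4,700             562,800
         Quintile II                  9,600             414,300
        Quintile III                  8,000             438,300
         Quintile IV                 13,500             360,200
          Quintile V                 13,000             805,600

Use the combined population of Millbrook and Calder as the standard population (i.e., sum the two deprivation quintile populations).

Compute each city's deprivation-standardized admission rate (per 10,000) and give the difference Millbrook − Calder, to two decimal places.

Combined standard total = 2,630,000; weights = 0.2158, 0.1612, 0.1697, 0.1421, 0.3113.
Millbrook: 0.2158×25.6 + 0.1612×25.6 + 0.1697×23.8 + 0.1421×17.2 + 0.3113×6.6 = 18.1871 per 10,000.
Calder: 0.2158×31.6 + 0.1612×44.5 + 0.1697×26.5 + 0.1421×17.5 + 0.3113×6.5 = 22.9978 per 10,000.
Difference = 18.1871 − 22.9978 = -4.8106.

-4.81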